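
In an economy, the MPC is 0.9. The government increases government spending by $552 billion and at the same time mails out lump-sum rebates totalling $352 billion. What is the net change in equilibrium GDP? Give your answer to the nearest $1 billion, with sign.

+$8,688 billion

Expenditure multiplier = 1/(1 − MPC) = 1/(1 − 0.9) = 1/0.1 = 10.
ΔG contributes k·ΔG = (+$552 billion) / 0.1 = +$5,520 billion.
ΔT of −$352 billion changes first-round spending by −c·ΔT = +$316.8 billion, contributing k·(−c·ΔT) = (+$316.8 billion) / 0.1 = +$3,168 billion.
Net ΔY = k(ΔG − c·ΔT) = (+$868.8 billion) / 0.1 = +$8,688 billion.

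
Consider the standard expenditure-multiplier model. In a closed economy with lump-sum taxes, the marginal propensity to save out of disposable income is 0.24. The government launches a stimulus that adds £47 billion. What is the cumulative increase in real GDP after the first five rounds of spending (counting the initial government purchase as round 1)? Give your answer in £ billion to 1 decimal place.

£146.2 billion

MPC = 1 − MPS = 1 − 0.24 = 0.76.
Round 1 adds ΔG = £47 billion; each later round is MPC = 0.76 times the previous.
After 5 rounds: 47 + 35.72 + 27.1472 + 20.631872 + 15.68022272 = ΔG·(1 − c^5)/(1 − c) = 47 × (1 − 0.2535525376)/0.24 ≈ £146.2 billion.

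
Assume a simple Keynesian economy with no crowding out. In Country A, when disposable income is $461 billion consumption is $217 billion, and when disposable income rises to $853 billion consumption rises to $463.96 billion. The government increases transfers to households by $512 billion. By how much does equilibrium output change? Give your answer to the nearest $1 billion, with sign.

MPC = ΔC/ΔYd = (463.96 − 217)/(853 − 461) = 246.96/392 = 0.63.
The transfer change shifts disposable income by +$512 billion, so first-round consumption changes by c·ΔTR = 0.63 × (+$512 billion) = +$322.56 billion.
Expenditure multiplier = 1/(1 − MPC) = 1/(1 − 0.63) = 1/0.37 ≈ 2.703.
The transfer multiplier is c × k ≈ 1.703, so ΔY = k × (c·ΔTR) = (+$322.56 billion) / 0.37 ≈ +$872 billion.

+$872 billion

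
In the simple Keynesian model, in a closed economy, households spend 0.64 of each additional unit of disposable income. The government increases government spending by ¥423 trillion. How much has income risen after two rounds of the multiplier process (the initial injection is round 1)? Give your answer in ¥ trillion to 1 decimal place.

Round 1 adds ΔG = ¥423 trillion; each later round is MPC = 0.64 times the previous.
After 2 rounds: 423 + 270.72 = ΔG·(1 − c^2)/(1 − c) = 423 × (1 − 0.4096)/0.36 ≈ ¥693.7 trillion.

¥693.7 trillion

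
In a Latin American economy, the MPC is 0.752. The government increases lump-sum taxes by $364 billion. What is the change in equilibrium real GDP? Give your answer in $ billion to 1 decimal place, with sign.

−$1,103.7 billion

A lump-sum tax change of +$364 billion shifts disposable income by −$364 billion; first-round consumption changes by −c × ΔT = −0.752 × (+$364 billion) = −$273.728 billion.
Expenditure multiplier = 1/(1 − MPC) = 1/(1 − 0.752) = 1/0.248 ≈ 4.032.
The tax multiplier is −c × k ≈ −3.032, so ΔY = k × (−c·ΔT) = (−$273.728 billion) / 0.248 ≈ −$1,103.7 billion.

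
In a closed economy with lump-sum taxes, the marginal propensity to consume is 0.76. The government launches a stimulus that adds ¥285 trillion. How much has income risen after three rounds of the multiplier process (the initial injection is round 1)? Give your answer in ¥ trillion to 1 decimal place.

¥666.2 trillion

Round 1 adds ΔG = ¥285 trillion; each later round is MPC = 0.76 times the previous.
After 3 rounds: 285 + 216.6 + 164.616 = ΔG·(1 − c^3)/(1 − c) = 285 × (1 − 0.438976)/0.24 ≈ ¥666.2 trillion.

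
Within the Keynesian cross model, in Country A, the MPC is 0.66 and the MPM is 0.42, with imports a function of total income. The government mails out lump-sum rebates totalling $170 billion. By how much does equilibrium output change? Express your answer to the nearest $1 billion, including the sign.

+$148 billion

A lump-sum tax change of −$170 billion shifts disposable income by +$170 billion; first-round consumption changes by −c × ΔT = −0.66 × (−$170 billion) = +$112.2 billion.
Expenditure multiplier = 1/(1 − c + m) = 1/(1 − 0.66 + 0.42) = 1/0.76 ≈ 1.316.
The tax multiplier is −c × k ≈ −0.868, so ΔY = k × (−c·ΔT) = (+$112.2 billion) / 0.76 ≈ +$148 billion.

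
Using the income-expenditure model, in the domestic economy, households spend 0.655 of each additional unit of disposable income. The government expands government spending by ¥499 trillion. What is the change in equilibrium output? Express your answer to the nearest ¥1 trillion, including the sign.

Government-spending multiplier = 1/(1 − MPC) = 1/(1 − 0.655) = 1/0.345 ≈ 2.899.
ΔY = k × ΔG = (+¥499 trillion) / 0.345 ≈ +¥1,446 trillion.

+¥1,446 trillion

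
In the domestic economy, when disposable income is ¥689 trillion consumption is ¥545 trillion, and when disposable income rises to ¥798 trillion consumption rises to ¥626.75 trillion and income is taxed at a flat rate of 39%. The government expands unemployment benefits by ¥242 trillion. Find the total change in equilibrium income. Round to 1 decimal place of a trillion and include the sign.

+¥334.6 trillion

MPC = ΔC/ΔYd = (626.75 − 545)/(798 − 689) = 81.75/109 = 0.75.
The transfer change shifts disposable income by +¥242 trillion, so first-round consumption changes by c·ΔTR = 0.75 × (+¥242 trillion) = +¥181.5 trillion.
Expenditure multiplier = 1/(1 − c(1−t)) = 1/(1 − 0.75×0.61) = 1/0.5425 ≈ 1.843.
The transfer multiplier is c × k ≈ 1.382, so ΔY = k × (c·ΔTR) = (+¥181.5 trillion) / 0.5425 ≈ +¥334.6 trillion.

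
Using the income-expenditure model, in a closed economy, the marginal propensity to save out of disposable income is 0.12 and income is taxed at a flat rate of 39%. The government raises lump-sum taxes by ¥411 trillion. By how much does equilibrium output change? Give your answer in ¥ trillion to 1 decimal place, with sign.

MPC = 1 − MPS = 1 − 0.12 = 0.88.
A lump-sum tax change of +¥411 trillion shifts disposable income by −¥411 trillion; first-round consumption changes by −c × ΔT = −0.88 × (+¥411 trillion) = −¥361.68 trillion.
Expenditure multiplier = 1/(1 − c(1−t)) = 1/(1 − 0.88×0.61) = 1/0.4632 ≈ 2.159.
The tax multiplier is −c × k ≈ −1.9, so ΔY = k × (−c·ΔT) = (−¥361.68 trillion) / 0.4632 ≈ −¥780.8 trillion.

−¥780.8 trillion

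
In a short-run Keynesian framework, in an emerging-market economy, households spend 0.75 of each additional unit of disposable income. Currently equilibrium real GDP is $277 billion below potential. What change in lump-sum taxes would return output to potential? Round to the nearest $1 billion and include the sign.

Spending multiplier = 1/(1 − MPC) = 1/(1 − 0.75) = 1/0.25 = 4.
Tax multiplier = −c·k = −0.75/0.25 = −3. Need ΔY = +$277 billion, so ΔT = ΔY/(−c·k) = −(+$277 billion) × 0.25 / 0.75 ≈ −$92 billion.
The government should cut lump-sum taxes by $92 billion.

−$92 billion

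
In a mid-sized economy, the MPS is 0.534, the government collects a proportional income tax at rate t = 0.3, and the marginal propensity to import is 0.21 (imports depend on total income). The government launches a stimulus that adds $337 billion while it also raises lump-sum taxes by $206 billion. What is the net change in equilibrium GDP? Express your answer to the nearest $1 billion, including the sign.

MPC = 1 − MPS = 1 − 0.534 = 0.466.
Expenditure multiplier = 1/(1 − c(1−t) + m) = 1/(1 − 0.466×0.7 + 0.21) = 1/0.8838 ≈ 1.131.
ΔG contributes k·ΔG = (+$337 billion) / 0.8838 ≈ +$381.3 billion.
ΔT of +$206 billion changes first-round spending by −c·ΔT = −$95.996 billion, contributing k·(−c·ΔT) = (−$95.996 billion) / 0.8838 ≈ −$108.6 billion.
Net ΔY = k(ΔG − c·ΔT) = (+$241.004 billion) / 0.8838 ≈ +$273 billion.

+$273 billion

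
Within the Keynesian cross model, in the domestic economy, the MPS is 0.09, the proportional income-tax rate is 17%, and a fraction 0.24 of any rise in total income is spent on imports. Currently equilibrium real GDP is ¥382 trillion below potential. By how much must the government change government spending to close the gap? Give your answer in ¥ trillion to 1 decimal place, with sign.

MPC = 1 − MPS = 1 − 0.09 = 0.91.
Spending multiplier = 1/(1 − c(1−t) + m) = 1/(1 − 0.91×0.83 + 0.24) = 1/0.4847 ≈ 2.063.
Need ΔY = +¥382 trillion, so ΔG = ΔY/k = (+¥382 trillion) × 0.4847 ≈ +¥185.2 trillion.
The government should increase government spending by ¥185.2 trillion.

+¥185.2 trillion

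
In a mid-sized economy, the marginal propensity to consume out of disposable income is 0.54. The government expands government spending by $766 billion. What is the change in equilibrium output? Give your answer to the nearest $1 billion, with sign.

Spending multiplier = 1/(1 − MPC) = 1/(1 − 0.54) = 1/0.46 ≈ 2.174.
ΔY = k × ΔG = (+$766 billion) / 0.46 ≈ +$1,665 billion.

+$1,665 billion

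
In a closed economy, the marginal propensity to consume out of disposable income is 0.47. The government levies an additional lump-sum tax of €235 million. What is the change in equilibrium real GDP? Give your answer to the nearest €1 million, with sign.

−€208 million

A lump-sum tax change of +€235 million shifts disposable income by −€235 million; first-round consumption changes by −c × ΔT = −0.47 × (+€235 million) = −€110.45 million.
Expenditure multiplier = 1/(1 − MPC) = 1/(1 − 0.47) = 1/0.53 ≈ 1.887.
The tax multiplier is −c × k ≈ −0.887, so ΔY = k × (−c·ΔT) = (−€110.45 million) / 0.53 ≈ −€208 million.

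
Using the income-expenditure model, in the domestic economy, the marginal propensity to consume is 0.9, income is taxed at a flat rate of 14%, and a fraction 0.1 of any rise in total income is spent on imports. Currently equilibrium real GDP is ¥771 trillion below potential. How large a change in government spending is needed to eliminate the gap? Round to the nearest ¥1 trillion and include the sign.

+¥251 trillion

Spending multiplier = 1/(1 − c(1−t) + m) = 1/(1 − 0.9×0.86 + 0.1) = 1/0.326 ≈ 3.067.
Need ΔY = +¥771 trillion, so ΔG = ΔY/k = (+¥771 trillion) × 0.326 ≈ +¥251 trillion.
The government should increase government spending by ¥251 trillion.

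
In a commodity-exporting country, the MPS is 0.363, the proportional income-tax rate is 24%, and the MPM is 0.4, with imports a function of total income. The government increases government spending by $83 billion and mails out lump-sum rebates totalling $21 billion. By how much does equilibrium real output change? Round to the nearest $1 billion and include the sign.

+$105 billion

MPC = 1 − MPS = 1 − 0.363 = 0.637.
Expenditure multiplier = 1/(1 − c(1−t) + m) = 1/(1 − 0.637×0.76 + 0.4) = 1/0.91588 ≈ 1.092.
ΔG contributes k·ΔG = (+$83 billion) / 0.91588 ≈ +$90.6 billion.
ΔT of −$21 billion changes first-round spending by −c·ΔT = +$13.377 billion, contributing k·(−c·ΔT) = (+$13.377 billion) / 0.91588 ≈ +$14.6 billion.
Net ΔY = k(ΔG − c·ΔT) = (+$96.377 billion) / 0.91588 ≈ +$105 billion.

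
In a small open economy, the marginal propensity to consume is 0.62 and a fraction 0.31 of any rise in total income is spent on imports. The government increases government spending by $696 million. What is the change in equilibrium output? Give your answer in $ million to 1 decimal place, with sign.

Expenditure multiplier = 1/(1 − c + m) = 1/(1 − 0.62 + 0.31) = 1/0.69 ≈ 1.449.
ΔY = k × ΔG = (+$696 million) / 0.69 ≈ +$1,008.7 million.

+$1,008.7 million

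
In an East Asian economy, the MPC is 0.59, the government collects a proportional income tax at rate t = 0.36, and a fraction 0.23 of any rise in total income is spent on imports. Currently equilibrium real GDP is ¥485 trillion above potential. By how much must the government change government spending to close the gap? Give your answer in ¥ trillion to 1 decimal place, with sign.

Spending multiplier = 1/(1 − c(1−t) + m) = 1/(1 − 0.59×0.64 + 0.23) = 1/0.8524 ≈ 1.173.
Need ΔY = −¥485 trillion, so ΔG = ΔY/k = (−¥485 trillion) × 0.8524 ≈ −¥413.4 trillion.
The government should cut government spending by ¥413.4 trillion.

−¥413.4 trillion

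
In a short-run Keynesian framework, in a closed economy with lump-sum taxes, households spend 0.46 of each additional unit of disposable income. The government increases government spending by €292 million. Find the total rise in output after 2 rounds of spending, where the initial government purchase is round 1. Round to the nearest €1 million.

€426 million

Round 1 adds ΔG = €292 million; each later round is MPC = 0.46 times the previous.
After 2 rounds: 292 + 134.32 = ΔG·(1 − c^2)/(1 − c) = 292 × (1 − 0.2116)/0.54 ≈ €426 million.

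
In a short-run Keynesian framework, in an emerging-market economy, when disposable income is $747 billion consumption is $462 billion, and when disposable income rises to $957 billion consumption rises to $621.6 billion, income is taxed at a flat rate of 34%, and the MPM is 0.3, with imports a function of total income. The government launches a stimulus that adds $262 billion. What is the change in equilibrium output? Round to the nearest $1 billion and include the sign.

+$328 billion

MPC = ΔC/ΔYd = (621.6 − 462)/(957 − 747) = 159.6/210 = 0.76.
Government-spending multiplier = 1/(1 − c(1−t) + m) = 1/(1 − 0.76×0.66 + 0.3) = 1/0.7984 ≈ 1.253.
ΔY = k × ΔG = (+$262 billion) / 0.7984 ≈ +$328 billion.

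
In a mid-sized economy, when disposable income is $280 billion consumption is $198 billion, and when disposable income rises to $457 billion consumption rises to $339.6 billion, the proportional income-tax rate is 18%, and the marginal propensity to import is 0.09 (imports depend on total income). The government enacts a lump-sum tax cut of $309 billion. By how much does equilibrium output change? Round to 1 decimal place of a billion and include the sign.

+$569.6 billion

MPC = ΔC/ΔYd = (339.6 − 198)/(457 − 280) = 141.6/177 = 0.8.
A lump-sum tax change of −$309 billion shifts disposable income by +$309 billion; first-round consumption changes by −c × ΔT = −0.8 × (−$309 billion) = +$247.2 billion.
Expenditure multiplier = 1/(1 − c(1−t) + m) = 1/(1 − 0.8×0.82 + 0.09) = 1/0.434 ≈ 2.304.
The tax multiplier is −c × k ≈ −1.843, so ΔY = k × (−c·ΔT) = (+$247.2 billion) / 0.434 ≈ +$569.6 billion.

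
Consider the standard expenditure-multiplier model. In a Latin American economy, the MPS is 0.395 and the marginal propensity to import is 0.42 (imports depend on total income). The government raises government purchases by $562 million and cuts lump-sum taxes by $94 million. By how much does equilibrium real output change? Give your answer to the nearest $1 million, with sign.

+$759 million

MPC = 1 − MPS = 1 − 0.395 = 0.605.
Expenditure multiplier = 1/(1 − c + m) = 1/(1 − 0.605 + 0.42) = 1/0.815 ≈ 1.227.
ΔG contributes k·ΔG = (+$562 million) / 0.815 ≈ +$689.6 million.
ΔT of −$94 million changes first-round spending by −c·ΔT = +$56.87 million, contributing k·(−c·ΔT) = (+$56.87 million) / 0.815 ≈ +$69.8 million.
Net ΔY = k(ΔG − c·ΔT) = (+$618.87 million) / 0.815 ≈ +$759 million.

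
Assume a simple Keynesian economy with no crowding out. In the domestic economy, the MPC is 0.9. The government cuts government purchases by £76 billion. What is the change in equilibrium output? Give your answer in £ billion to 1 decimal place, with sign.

−£760.0 billion

Expenditure multiplier = 1/(1 − MPC) = 1/(1 − 0.9) = 1/0.1 = 10.
ΔY = k × ΔG = (−£76 billion) / 0.1 = −£760 billion.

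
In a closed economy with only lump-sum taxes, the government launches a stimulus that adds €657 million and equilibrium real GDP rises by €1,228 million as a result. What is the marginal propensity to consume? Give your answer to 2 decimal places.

Implied spending multiplier k = ΔY/ΔG = 1,228/657 ≈ 1.8691.
Since k = 1/(1 − MPC), MPC = 1 − 1/k = 1 − ΔG/ΔY = 1 − 657/1,228 ≈ 0.46.

0.46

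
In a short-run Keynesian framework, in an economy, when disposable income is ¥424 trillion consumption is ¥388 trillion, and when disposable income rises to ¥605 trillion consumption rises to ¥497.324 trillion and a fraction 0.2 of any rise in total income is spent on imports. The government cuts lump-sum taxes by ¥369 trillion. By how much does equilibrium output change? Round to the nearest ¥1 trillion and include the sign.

+¥374 trillion

MPC = ΔC/ΔYd = (497.324 − 388)/(605 − 424) = 109.324/181 = 0.604.
A lump-sum tax change of −¥369 trillion shifts disposable income by +¥369 trillion; first-round consumption changes by −c × ΔT = −0.604 × (−¥369 trillion) = +¥222.876 trillion.
Expenditure multiplier = 1/(1 − c + m) = 1/(1 − 0.604 + 0.2) = 1/0.596 ≈ 1.678.
The tax multiplier is −c × k ≈ −1.013, so ΔY = k × (−c·ΔT) = (+¥222.876 trillion) / 0.596 ≈ +¥374 trillion.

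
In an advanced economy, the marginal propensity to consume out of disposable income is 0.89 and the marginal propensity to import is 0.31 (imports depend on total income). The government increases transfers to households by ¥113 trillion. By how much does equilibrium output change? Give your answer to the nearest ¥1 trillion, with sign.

The transfer change shifts disposable income by +¥113 trillion, so first-round consumption changes by c·ΔTR = 0.89 × (+¥113 trillion) = +¥100.57 trillion.
Expenditure multiplier = 1/(1 − c + m) = 1/(1 − 0.89 + 0.31) = 1/0.42 ≈ 2.381.
The transfer multiplier is c × k ≈ 2.119, so ΔY = k × (c·ΔTR) = (+¥100.57 trillion) / 0.42 ≈ +¥239 trillion.

+¥239 trillion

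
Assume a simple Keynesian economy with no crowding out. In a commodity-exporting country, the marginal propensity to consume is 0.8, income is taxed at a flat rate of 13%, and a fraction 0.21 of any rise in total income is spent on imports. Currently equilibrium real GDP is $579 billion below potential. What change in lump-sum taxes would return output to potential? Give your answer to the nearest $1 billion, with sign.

Spending multiplier = 1/(1 − c(1−t) + m) = 1/(1 − 0.8×0.87 + 0.21) = 1/0.514 ≈ 1.946.
Tax multiplier = −c·k = −0.8/0.514 ≈ −1.556. Need ΔY = +$579 billion, so ΔT = ΔY/(−c·k) = −(+$579 billion) × 0.514 / 0.8 ≈ −$372 billion.
The government should cut lump-sum taxes by $372 billion.

−$372 billion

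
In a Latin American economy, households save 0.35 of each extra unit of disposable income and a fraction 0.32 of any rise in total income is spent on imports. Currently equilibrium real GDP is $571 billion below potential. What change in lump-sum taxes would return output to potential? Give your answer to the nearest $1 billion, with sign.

MPC = 1 − MPS = 1 − 0.35 = 0.65.
Spending multiplier = 1/(1 − c + m) = 1/(1 − 0.65 + 0.32) = 1/0.67 ≈ 1.493.
Tax multiplier = −c·k = −0.65/0.67 ≈ −0.97. Need ΔY = +$571 billion, so ΔT = ΔY/(−c·k) = −(+$571 billion) × 0.67 / 0.65 ≈ −$589 billion.
The government should cut lump-sum taxes by $589 billion.

−$589 billion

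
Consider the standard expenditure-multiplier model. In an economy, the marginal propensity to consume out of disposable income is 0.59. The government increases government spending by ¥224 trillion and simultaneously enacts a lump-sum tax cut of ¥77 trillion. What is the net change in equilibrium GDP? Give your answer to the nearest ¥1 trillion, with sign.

Expenditure multiplier = 1/(1 − MPC) = 1/(1 − 0.59) = 1/0.41 ≈ 2.439.
ΔG contributes k·ΔG = (+¥224 trillion) / 0.41 ≈ +¥546.3 trillion.
ΔT of −¥77 trillion changes first-round spending by −c·ΔT = +¥45.43 trillion, contributing k·(−c·ΔT) = (+¥45.43 trillion) / 0.41 ≈ +¥110.8 trillion.
Net ΔY = k(ΔG − c·ΔT) = (+¥269.43 trillion) / 0.41 ≈ +¥657 trillion.

+¥657 trillion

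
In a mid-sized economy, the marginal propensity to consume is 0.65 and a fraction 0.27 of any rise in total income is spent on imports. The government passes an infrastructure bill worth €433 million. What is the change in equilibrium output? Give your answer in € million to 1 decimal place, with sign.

+€698.4 million

Government-spending multiplier = 1/(1 − c + m) = 1/(1 − 0.65 + 0.27) = 1/0.62 ≈ 1.613.
ΔY = k × ΔG = (+€433 million) / 0.62 ≈ +€698.4 million.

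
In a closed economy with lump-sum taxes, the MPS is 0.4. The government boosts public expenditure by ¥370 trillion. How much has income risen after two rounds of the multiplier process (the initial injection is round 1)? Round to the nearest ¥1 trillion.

¥592 trillion

MPC = 1 − MPS = 1 − 0.4 = 0.6.
Round 1 adds ΔG = ¥370 trillion; each later round is MPC = 0.6 times the previous.
After 2 rounds: 370 + 222 = ΔG·(1 − c^2)/(1 − c) = 370 × (1 − 0.36)/0.4 = ¥592 trillion.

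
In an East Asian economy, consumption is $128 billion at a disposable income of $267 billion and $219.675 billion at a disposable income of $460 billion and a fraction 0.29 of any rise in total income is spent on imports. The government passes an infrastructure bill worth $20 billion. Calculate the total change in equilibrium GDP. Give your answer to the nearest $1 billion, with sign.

+$25 billion

MPC = ΔC/ΔYd = (219.675 − 128)/(460 − 267) = 91.675/193 = 0.475.
Expenditure multiplier = 1/(1 − c + m) = 1/(1 − 0.475 + 0.29) = 1/0.815 ≈ 1.227.
ΔY = k × ΔG = (+$20 billion) / 0.815 ≈ +$25 billion.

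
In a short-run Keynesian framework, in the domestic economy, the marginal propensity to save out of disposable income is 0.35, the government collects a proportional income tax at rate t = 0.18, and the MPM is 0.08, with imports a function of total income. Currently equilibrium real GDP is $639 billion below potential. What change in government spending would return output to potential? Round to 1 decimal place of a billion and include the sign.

+$349.5 billion

MPC = 1 − MPS = 1 − 0.35 = 0.65.
Spending multiplier = 1/(1 − c(1−t) + m) = 1/(1 − 0.65×0.82 + 0.08) = 1/0.547 ≈ 1.828.
Need ΔY = +$639 billion, so ΔG = ΔY/k = (+$639 billion) × 0.547 ≈ +$349.5 billion.
The government should increase government spending by $349.5 billion.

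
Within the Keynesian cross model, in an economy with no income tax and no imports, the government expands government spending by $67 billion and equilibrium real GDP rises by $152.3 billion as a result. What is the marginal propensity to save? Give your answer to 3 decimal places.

0.440

Implied spending multiplier k = ΔY/ΔG = 152.3/67 ≈ 2.2731.
Since k = 1/(1 − MPC), MPC = 1 − 1/k = 1 − ΔG/ΔY = 1 − 67/152.3 ≈ 0.560.
MPS = 1 − MPC = 0.440.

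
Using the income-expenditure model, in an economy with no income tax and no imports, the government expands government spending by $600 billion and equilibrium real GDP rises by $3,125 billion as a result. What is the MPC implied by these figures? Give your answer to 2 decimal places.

Implied spending multiplier k = ΔY/ΔG = 3,125/600 ≈ 5.2083.
Since k = 1/(1 − MPC), MPC = 1 − 1/k = 1 − ΔG/ΔY = 1 − 600/3,125 ≈ 0.81.

0.81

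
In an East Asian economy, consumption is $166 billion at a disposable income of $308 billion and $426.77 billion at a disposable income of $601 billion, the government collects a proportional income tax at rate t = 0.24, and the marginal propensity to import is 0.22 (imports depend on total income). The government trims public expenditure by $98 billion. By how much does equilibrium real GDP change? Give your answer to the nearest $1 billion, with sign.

MPC = ΔC/ΔYd = (426.77 − 166)/(601 − 308) = 260.77/293 = 0.89.
Expenditure multiplier = 1/(1 − c(1−t) + m) = 1/(1 − 0.89×0.76 + 0.22) = 1/0.5436 ≈ 1.84.
ΔY = k × ΔG = (−$98 billion) / 0.5436 ≈ −$180 billion.

−$180 billion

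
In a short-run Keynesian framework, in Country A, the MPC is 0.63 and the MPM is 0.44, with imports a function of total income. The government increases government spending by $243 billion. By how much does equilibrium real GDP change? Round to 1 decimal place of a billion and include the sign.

+$300.0 billion

Spending multiplier = 1/(1 − c + m) = 1/(1 − 0.63 + 0.44) = 1/0.81 ≈ 1.235.
ΔY = k × ΔG = (+$243 billion) / 0.81 = +$300 billion.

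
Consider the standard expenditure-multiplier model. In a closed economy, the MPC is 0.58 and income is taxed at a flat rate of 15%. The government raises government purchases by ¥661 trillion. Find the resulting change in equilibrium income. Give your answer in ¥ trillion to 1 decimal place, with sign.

+¥1,303.7 trillion

Government-spending multiplier = 1/(1 − c(1−t)) = 1/(1 − 0.58×0.85) = 1/0.507 ≈ 1.972.
ΔY = k × ΔG = (+¥661 trillion) / 0.507 ≈ +¥1,303.7 trillion.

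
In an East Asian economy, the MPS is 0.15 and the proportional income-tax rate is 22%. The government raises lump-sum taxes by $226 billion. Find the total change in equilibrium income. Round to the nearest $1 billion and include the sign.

MPC = 1 − MPS = 1 − 0.15 = 0.85.
A lump-sum tax change of +$226 billion shifts disposable income by −$226 billion; first-round consumption changes by −c × ΔT = −0.85 × (+$226 billion) = −$192.1 billion.
Expenditure multiplier = 1/(1 − c(1−t)) = 1/(1 − 0.85×0.78) = 1/0.337 ≈ 2.967.
The tax multiplier is −c × k ≈ −2.522, so ΔY = k × (−c·ΔT) = (−$192.1 billion) / 0.337 ≈ −$570 billion.

−$570 billion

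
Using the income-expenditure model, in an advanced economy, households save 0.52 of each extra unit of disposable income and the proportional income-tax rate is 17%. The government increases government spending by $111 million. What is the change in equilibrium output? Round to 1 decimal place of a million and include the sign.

MPC = 1 − MPS = 1 − 0.52 = 0.48.
Spending multiplier = 1/(1 − c(1−t)) = 1/(1 − 0.48×0.83) = 1/0.6016 ≈ 1.662.
ΔY = k × ΔG = (+$111 million) / 0.6016 ≈ +$184.5 million.

+$184.5 million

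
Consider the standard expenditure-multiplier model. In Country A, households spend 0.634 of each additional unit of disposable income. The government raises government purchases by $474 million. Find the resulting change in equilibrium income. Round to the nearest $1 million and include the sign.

Expenditure multiplier = 1/(1 − MPC) = 1/(1 − 0.634) = 1/0.366 ≈ 2.732.
ΔY = k × ΔG = (+$474 million) / 0.366 ≈ +$1,295 million.

+$1,295 million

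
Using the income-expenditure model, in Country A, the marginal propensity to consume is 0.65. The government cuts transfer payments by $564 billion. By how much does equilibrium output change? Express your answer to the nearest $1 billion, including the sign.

The transfer change shifts disposable income by −$564 billion, so first-round consumption changes by c·ΔTR = 0.65 × (−$564 billion) = −$366.6 billion.
Expenditure multiplier = 1/(1 − MPC) = 1/(1 − 0.65) = 1/0.35 ≈ 2.857.
The transfer multiplier is c × k ≈ 1.857, so ΔY = k × (c·ΔTR) = (−$366.6 billion) / 0.35 ≈ −$1,047 billion.

−$1,047 billion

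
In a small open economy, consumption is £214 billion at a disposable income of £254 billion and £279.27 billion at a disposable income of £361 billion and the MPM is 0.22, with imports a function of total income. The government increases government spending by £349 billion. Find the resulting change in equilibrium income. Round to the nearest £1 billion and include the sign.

MPC = ΔC/ΔYd = (279.27 − 214)/(361 − 254) = 65.27/107 = 0.61.
Expenditure multiplier = 1/(1 − c + m) = 1/(1 − 0.61 + 0.22) = 1/0.61 ≈ 1.639.
ΔY = k × ΔG = (+£349 billion) / 0.61 ≈ +£572 billion.

+£572 billion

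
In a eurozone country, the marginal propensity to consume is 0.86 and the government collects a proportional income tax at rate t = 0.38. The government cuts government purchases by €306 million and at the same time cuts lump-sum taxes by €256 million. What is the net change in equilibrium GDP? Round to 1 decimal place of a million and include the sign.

−€183.9 million

Expenditure multiplier = 1/(1 − c(1−t)) = 1/(1 − 0.86×0.62) = 1/0.4668 ≈ 2.142.
ΔG contributes k·ΔG = (−€306 million) / 0.4668 ≈ −€655.5 million.
ΔT of −€256 million changes first-round spending by −c·ΔT = +€220.16 million, contributing k·(−c·ΔT) = (+€220.16 million) / 0.4668 ≈ +€471.6 million.
Net ΔY = k(ΔG − c·ΔT) = (−€85.84 million) / 0.4668 ≈ −€183.9 million.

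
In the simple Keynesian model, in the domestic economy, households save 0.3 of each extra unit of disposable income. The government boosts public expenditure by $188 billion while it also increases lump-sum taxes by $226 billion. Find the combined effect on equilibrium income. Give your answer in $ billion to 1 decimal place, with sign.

MPC = 1 − MPS = 1 − 0.3 = 0.7.
Expenditure multiplier = 1/(1 − MPC) = 1/(1 − 0.7) = 1/0.3 ≈ 3.333.
ΔG contributes k·ΔG = (+$188 billion) / 0.3 ≈ +$626.7 billion.
ΔT of +$226 billion changes first-round spending by −c·ΔT = −$158.2 billion, contributing k·(−c·ΔT) = (−$158.2 billion) / 0.3 ≈ −$527.3 billion.
Net ΔY = k(ΔG − c·ΔT) = (+$29.8 billion) / 0.3 ≈ +$99.3 billion.

+$99.3 billion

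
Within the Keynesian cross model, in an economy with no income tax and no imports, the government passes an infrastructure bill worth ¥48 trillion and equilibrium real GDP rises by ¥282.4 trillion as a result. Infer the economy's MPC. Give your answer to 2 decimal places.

0.83

Implied spending multiplier k = ΔY/ΔG = 282.4/48 ≈ 5.8833.
Since k = 1/(1 − MPC), MPC = 1 − 1/k = 1 − ΔG/ΔY = 1 − 48/282.4 ≈ 0.83.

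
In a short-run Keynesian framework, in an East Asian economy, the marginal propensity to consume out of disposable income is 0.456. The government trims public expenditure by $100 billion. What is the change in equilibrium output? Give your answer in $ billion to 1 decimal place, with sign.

Expenditure multiplier = 1/(1 − MPC) = 1/(1 − 0.456) = 1/0.544 ≈ 1.838.
ΔY = k × ΔG = (−$100 billion) / 0.544 ≈ −$183.8 billion.

−$183.8 billion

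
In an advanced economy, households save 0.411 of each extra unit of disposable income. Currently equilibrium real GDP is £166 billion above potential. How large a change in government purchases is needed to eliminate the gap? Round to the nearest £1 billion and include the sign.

MPC = 1 − MPS = 1 − 0.411 = 0.589.
Spending multiplier = 1/(1 − MPC) = 1/(1 − 0.589) = 1/0.411 ≈ 2.433.
Need ΔY = −£166 billion, so ΔG = ΔY/k = (−£166 billion) × 0.411 ≈ −£68 billion.
The government should cut government purchases by £68 billion.

−£68 billion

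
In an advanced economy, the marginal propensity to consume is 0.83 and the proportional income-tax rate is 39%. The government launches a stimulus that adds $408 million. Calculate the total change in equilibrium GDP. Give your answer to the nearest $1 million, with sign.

Expenditure multiplier = 1/(1 − c(1−t)) = 1/(1 − 0.83×0.61) = 1/0.4937 ≈ 2.026.
ΔY = k × ΔG = (+$408 million) / 0.4937 ≈ +$826 million.

+$826 million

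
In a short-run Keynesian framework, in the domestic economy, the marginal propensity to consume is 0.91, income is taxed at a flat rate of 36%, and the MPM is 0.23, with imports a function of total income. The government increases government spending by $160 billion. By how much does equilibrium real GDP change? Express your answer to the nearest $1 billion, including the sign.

Spending multiplier = 1/(1 − c(1−t) + m) = 1/(1 − 0.91×0.64 + 0.23) = 1/0.6476 ≈ 1.544.
ΔY = k × ΔG = (+$160 billion) / 0.6476 ≈ +$247 billion.

+$247 billion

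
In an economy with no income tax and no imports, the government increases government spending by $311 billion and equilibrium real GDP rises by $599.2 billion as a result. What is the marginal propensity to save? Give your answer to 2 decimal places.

Implied spending multiplier k = ΔY/ΔG = 599.2/311 ≈ 1.9267.
Since k = 1/(1 − MPC), MPC = 1 − 1/k = 1 − ΔG/ΔY = 1 − 311/599.2 ≈ 0.48.
MPS = 1 − MPC = 0.52.

0.52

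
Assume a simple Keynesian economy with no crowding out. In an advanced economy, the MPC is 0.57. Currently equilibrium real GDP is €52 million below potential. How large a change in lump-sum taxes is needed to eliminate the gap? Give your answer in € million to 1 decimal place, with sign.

−€39.2 million

Spending multiplier = 1/(1 − MPC) = 1/(1 − 0.57) = 1/0.43 ≈ 2.326.
Tax multiplier = −c·k = −0.57/0.43 ≈ −1.326. Need ΔY = +€52 million, so ΔT = ΔY/(−c·k) = −(+€52 million) × 0.43 / 0.57 ≈ −€39.2 million.
The government should cut lump-sum taxes by €39.2 million.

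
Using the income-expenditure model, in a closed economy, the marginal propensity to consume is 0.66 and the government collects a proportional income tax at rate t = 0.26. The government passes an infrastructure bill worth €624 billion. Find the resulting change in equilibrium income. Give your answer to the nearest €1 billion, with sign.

Government-spending multiplier = 1/(1 − c(1−t)) = 1/(1 − 0.66×0.74) = 1/0.5116 ≈ 1.955.
ΔY = k × ΔG = (+€624 billion) / 0.5116 ≈ +€1,220 billion.

+€1,220 billion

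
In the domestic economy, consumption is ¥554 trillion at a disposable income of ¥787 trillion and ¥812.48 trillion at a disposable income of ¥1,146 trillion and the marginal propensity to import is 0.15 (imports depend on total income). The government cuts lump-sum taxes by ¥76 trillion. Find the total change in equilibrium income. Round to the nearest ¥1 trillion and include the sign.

MPC = ΔC/ΔYd = (812.48 − 554)/(1,146 − 787) = 258.48/359 = 0.72.
A lump-sum tax change of −¥76 trillion shifts disposable income by +¥76 trillion; first-round consumption changes by −c × ΔT = −0.72 × (−¥76 trillion) = +¥54.72 trillion.
Expenditure multiplier = 1/(1 − c + m) = 1/(1 − 0.72 + 0.15) = 1/0.43 ≈ 2.326.
The tax multiplier is −c × k ≈ −1.674, so ΔY = k × (−c·ΔT) = (+¥54.72 trillion) / 0.43 ≈ +¥127 trillion.

+¥127 trillion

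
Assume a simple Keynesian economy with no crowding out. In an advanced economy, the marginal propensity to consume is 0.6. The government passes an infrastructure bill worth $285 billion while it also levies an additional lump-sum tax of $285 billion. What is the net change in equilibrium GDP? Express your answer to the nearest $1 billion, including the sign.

Expenditure multiplier = 1/(1 − MPC) = 1/(1 − 0.6) = 1/0.4 = 2.5.
ΔG contributes k·ΔG = (+$285 billion) / 0.4 = +$712.5 billion.
ΔT of +$285 billion changes first-round spending by −c·ΔT = −$171 billion, contributing k·(−c·ΔT) = (−$171 billion) / 0.4 = −$427.5 billion.
With ΔG = ΔT and no other leakages, the balanced-budget multiplier is 1, so ΔY = ΔG = +$285 billion.

+$285 billion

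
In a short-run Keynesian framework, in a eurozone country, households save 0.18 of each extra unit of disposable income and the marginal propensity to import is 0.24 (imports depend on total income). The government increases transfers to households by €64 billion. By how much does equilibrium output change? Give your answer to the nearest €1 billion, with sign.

MPC = 1 − MPS = 1 − 0.18 = 0.82.
The transfer change shifts disposable income by +€64 billion, so first-round consumption changes by c·ΔTR = 0.82 × (+€64 billion) = +€52.48 billion.
Expenditure multiplier = 1/(1 − c + m) = 1/(1 − 0.82 + 0.24) = 1/0.42 ≈ 2.381.
The transfer multiplier is c × k ≈ 1.952, so ΔY = k × (c·ΔTR) = (+€52.48 billion) / 0.42 ≈ +€125 billion.

+€125 billion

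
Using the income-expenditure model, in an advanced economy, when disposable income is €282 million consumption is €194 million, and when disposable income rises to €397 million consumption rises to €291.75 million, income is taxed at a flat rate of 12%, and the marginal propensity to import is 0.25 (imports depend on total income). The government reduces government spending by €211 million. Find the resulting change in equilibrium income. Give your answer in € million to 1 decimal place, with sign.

MPC = ΔC/ΔYd = (291.75 − 194)/(397 − 282) = 97.75/115 = 0.85.
Expenditure multiplier = 1/(1 − c(1−t) + m) = 1/(1 − 0.85×0.88 + 0.25) = 1/0.502 ≈ 1.992.
ΔY = k × ΔG = (−€211 million) / 0.502 ≈ −€420.3 million.

−€420.3 million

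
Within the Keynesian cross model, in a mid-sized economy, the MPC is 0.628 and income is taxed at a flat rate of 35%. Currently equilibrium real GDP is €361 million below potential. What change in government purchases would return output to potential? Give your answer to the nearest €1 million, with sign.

Spending multiplier = 1/(1 − c(1−t)) = 1/(1 − 0.628×0.65) = 1/0.5918 ≈ 1.69.
Need ΔY = +€361 million, so ΔG = ΔY/k = (+€361 million) × 0.5918 ≈ +€214 million.
The government should increase government purchases by €214 million.

+€214 million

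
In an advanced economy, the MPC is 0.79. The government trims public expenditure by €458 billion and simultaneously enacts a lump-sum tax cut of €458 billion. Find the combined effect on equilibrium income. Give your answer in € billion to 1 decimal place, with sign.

Expenditure multiplier = 1/(1 − MPC) = 1/(1 − 0.79) = 1/0.21 ≈ 4.762.
ΔG contributes k·ΔG = (−€458 billion) / 0.21 ≈ −€2,181 billion.
ΔT of −€458 billion changes first-round spending by −c·ΔT = +€361.82 billion, contributing k·(−c·ΔT) = (+€361.82 billion) / 0.21 ≈ +€1,723 billion.
With ΔG = ΔT and no other leakages, the balanced-budget multiplier is 1, so ΔY = ΔG = −€458 billion.

−€458.0 billion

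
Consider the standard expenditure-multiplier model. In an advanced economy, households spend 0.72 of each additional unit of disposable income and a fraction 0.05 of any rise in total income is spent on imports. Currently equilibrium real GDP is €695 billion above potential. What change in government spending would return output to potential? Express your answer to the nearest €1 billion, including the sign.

−€229 billion

Spending multiplier = 1/(1 − c + m) = 1/(1 − 0.72 + 0.05) = 1/0.33 ≈ 3.03.
Need ΔY = −€695 billion, so ΔG = ΔY/k = (−€695 billion) × 0.33 ≈ −€229 billion.
The government should cut government spending by €229 billion.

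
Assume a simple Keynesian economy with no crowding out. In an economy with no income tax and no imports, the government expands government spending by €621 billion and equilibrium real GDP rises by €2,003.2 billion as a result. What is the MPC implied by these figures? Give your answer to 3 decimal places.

0.690

Implied spending multiplier k = ΔY/ΔG = 2,003.2/621 ≈ 3.2258.
Since k = 1/(1 − MPC), MPC = 1 − 1/k = 1 − ΔG/ΔY = 1 − 621/2,003.2 ≈ 0.690.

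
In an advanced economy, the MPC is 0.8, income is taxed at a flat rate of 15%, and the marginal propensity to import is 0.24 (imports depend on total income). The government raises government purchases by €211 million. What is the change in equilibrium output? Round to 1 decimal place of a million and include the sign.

Expenditure multiplier = 1/(1 − c(1−t) + m) = 1/(1 − 0.8×0.85 + 0.24) = 1/0.56 ≈ 1.786.
ΔY = k × ΔG = (+€211 million) / 0.56 ≈ +€376.8 million.

+€376.8 million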